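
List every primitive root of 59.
There are φ(58) = 28 primitive roots mod 59: {2, 6, 8, 10, 11, 13, 14, 18, 23, 24, 30, 31, 32, 33, 34, 37, 38, 39, 40, 42, 43, 44, 47, 50, 52, 54, 55, 56}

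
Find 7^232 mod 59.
Using Fermat: 7^{58} ≡ 1 mod 59. 232 ≡ 0 mod 58. So 7^{232} ≡ 7^{0} ≡ 1 mod 59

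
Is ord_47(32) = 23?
Powers of 32 mod 47: 32^1≡32, 32^2≡37, 32^3≡9, 32^4≡6, 32^5≡4, 32^6≡34, 32^7≡7, 32^8≡36, 32^9≡24, 32^10≡16, 32^11≡42, 32^12≡28, 32^13≡3, 32^14≡2, 32^15≡17, 32^16≡27, 32^17≡18, 32^18≡12, 32^19≡8, 32^20≡21, 32^21≡14, 32^22≡25, 32^23≡1. First k with 32^k≡1 is k=23. Yes, ord_47(32) = 23.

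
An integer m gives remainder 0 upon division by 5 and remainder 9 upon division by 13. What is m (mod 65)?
M = 5 × 13 = 65. M₁ = 13, y₁ ≡ 2 (mod 5). M₂ = 5, y₂ ≡ 8 (mod 13). m = 0×13×2 + 9×5×8 ≡ 35 (mod 65)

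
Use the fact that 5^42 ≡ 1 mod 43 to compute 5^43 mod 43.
By Fermat: 5^{42} ≡ 1 mod 43. So 5^{43} = 5^{42} · 5^{1} ≡ 5^{1} ≡ 5 mod 43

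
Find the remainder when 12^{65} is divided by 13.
By Fermat: 12^{12} ≡ 1 mod 13. 65 = 5×12 + 5. So 12^{65} ≡ 12^{5} ≡ 12 mod 13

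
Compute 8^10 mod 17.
By repeated squaring mod 17: 8^{1}≡8, 8^{2}≡13, 8^{4}≡16, 8^{8}≡1. Then 8^{10} = 8^{8+2} ≡ 1 × 13 ≡ 13 mod 17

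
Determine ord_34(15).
Powers of 15 mod 34: 15^1≡15, 15^2≡21, 15^3≡9, 15^4≡33, 15^5≡19, 15^6≡13, 15^7≡25, 15^8≡1. Order = 8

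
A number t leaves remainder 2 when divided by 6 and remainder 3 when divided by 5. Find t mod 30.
M = 6 × 5 = 30. M₁ = 5, y₁ ≡ 5 mod 6. M₂ = 6, y₂ ≡ 1 mod 5. t = 2×5×5 + 3×6×1 ≡ 8 mod 30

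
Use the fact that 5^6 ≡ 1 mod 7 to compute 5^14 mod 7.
By Fermat: 5^{6} ≡ 1 mod 7. 14 = 2×6 + 2. So 5^{14} ≡ 5^{2} ≡ 4 mod 7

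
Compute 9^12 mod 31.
By repeated squaring mod 31: 9^{1}≡9, 9^{2}≡19, 9^{4}≡20, 9^{8}≡28. Then 9^{12} = 9^{8+4} ≡ 28 × 20 ≡ 2 mod 31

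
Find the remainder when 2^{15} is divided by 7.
By Fermat: 2^{6} ≡ 1 (mod 7). 15 = 2×6 + 3. So 2^{15} ≡ 2^{3} ≡ 1 (mod 7)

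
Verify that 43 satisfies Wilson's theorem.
(42)! mod 43 = 42. Since this equals -1 mod 43, Wilson confirms 43 is prime.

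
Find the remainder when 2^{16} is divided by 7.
By Fermat: 2^{6} ≡ 1 (mod 7). 16 = 2×6 + 4. So 2^{16} ≡ 2^{4} ≡ 2 (mod 7)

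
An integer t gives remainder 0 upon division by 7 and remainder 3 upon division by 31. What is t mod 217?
M = 7 × 31 = 217. M₁ = 31, y₁ ≡ 5 mod 7. M₂ = 7, y₂ ≡ 9 mod 31. t = 0×31×5 + 3×7×9 ≡ 189 mod 217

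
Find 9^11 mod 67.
By repeated squaring mod 67: 9^{1}≡9, 9^{2}≡14, 9^{4}≡62, 9^{8}≡25. Then 9^{11} = 9^{8+2+1} ≡ 25 × 14 × 9 ≡ 1 mod 67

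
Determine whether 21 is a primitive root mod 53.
ord_53(21) divides 52. For each prime q|52: 21^{26}≡52, 21^{4}≡24, none ≡ 1. So 21 has order 52 and is a primitive root mod 53.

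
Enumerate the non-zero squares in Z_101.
QRs mod 101: {1, 4, 5, 6, 9, 13, 14, 16, 17, 19, 20, 21, 22, 23, 24, 25, 30, 31, 33, 36, 37, 43, 45, 47, 49, 52, 54, 56, 58, 64, 65, 68, 70, 71, 76, 77, 78, 79, 80, 81, 82, 84, 85, 87, 88, 92, 95, 96, 97, 100}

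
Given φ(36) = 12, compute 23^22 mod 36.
By Euler: 23^{12} ≡ 1 (mod 36) since gcd(23, 36) = 1. 22 = 1×12 + 10. So 23^{22} ≡ 23^{10} ≡ 13 (mod 36)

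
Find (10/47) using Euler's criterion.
(10/47) = 10^{23} mod 47 = -1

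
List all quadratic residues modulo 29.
Quadratic residues modulo 29: {1, 4, 5, 6, 7, 9, 13, 16, 20, 22, 23, 24, 25, 28}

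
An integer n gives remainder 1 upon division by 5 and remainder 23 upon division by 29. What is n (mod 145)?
M = 5 × 29 = 145. M₁ = 29, y₁ ≡ 4 (mod 5). M₂ = 5, y₂ ≡ 6 (mod 29). n = 1×29×4 + 23×5×6 ≡ 81 (mod 145)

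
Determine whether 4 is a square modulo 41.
By Euler's criterion: 4^{20} ≡ 1 (mod 41). Since this equals 1, 4 is a QR.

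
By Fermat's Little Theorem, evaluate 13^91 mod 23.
By Fermat: 13^{22} ≡ 1 mod 23. 91 = 4×22 + 3. So 13^{91} ≡ 13^{3} ≡ 12 mod 23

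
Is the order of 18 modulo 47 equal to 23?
Powers of 18 mod 47: 18^1≡18, 18^2≡42, 18^3≡4, 18^4≡25, 18^5≡27, 18^6≡16, 18^7≡6, 18^8≡14, 18^9≡17, 18^10≡24, 18^11≡9, 18^12≡21, 18^13≡2, 18^14≡36, 18^15≡37, 18^16≡8, 18^17≡3, 18^18≡7, 18^19≡32, 18^20≡12, 18^21≡28, 18^22≡34, 18^23≡1. First k with 18^k≡1 is k=23. Yes, ord_47(18) = 23.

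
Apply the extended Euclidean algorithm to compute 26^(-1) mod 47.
Extended GCD: 26(-9) + 47(5) = 1. So 26^(-1) ≡ -9 ≡ 38 (mod 47). Verify: 26 × 38 = 988 ≡ 1 (mod 47)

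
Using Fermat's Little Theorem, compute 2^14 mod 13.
By Fermat: 2^{12} ≡ 1 (mod 13). So 2^{14} = 2^{12} · 2^{2} ≡ 2^{2} ≡ 4 (mod 13)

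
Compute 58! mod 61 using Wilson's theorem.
(60)! = (58)! × (59) × (60) ≡ -1 mod 61. So (58)! ≡ -1 × [(60)(59)]^(-1) ≡ 30 mod 61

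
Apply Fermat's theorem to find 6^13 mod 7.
By Fermat: 6^{6} ≡ 1 mod 7. 13 = 2×6 + 1. So 6^{13} ≡ 6^{1} ≡ 6 mod 7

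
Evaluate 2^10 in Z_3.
Using Fermat: 2^{2} ≡ 1 (mod 3). 10 ≡ 0 (mod 2). So 2^{10} ≡ 2^{0} ≡ 1 (mod 3)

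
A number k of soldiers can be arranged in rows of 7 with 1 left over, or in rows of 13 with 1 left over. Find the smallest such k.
M = 7 × 13 = 91. M₁ = 13, y₁ ≡ 6 (mod 7). M₂ = 7, y₂ ≡ 2 (mod 13). k = 1×13×6 + 1×7×2 ≡ 1 (mod 91)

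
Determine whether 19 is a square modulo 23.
By Euler's criterion: 19^{11} ≡ 22 (mod 23). Since this equals -1 (≡ 22), 19 is not a QR.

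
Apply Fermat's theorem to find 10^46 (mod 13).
By Fermat: 10^{12} ≡ 1 (mod 13). 46 = 3×12 + 10. So 10^{46} ≡ 10^{10} ≡ 3 (mod 13)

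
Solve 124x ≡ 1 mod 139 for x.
Since 139 is prime, by Fermat 124^(-1) ≡ 124^{137} ≡ 37 mod 139. Verify: 124 × 37 = 4588 ≡ 1 mod 139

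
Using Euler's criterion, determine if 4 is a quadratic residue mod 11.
By Euler's criterion: 4^{5} ≡ 1 mod 11. Since this equals 1, 4 is a QR.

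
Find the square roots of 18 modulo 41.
The square roots of 18 mod 41 are 10 and 31. Verify: 10² = 100 ≡ 18 mod 41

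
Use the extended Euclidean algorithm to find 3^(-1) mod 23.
Extended GCD: 3(8) + 23(-1) = 1. So 3^(-1) ≡ 8 mod 23. Verify: 3 × 8 = 24 ≡ 1 mod 23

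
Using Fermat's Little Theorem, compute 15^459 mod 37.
By Fermat: 15^{36} ≡ 1 (mod 37). 459 ≡ 27 (mod 36). So 15^{459} ≡ 15^{27} ≡ 6 (mod 37)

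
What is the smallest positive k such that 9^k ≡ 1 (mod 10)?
Powers of 9 mod 10: 9^1≡9, 9^2≡1. ord_10(9) = 2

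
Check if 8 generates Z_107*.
ord_107(8) divides 106. For each prime q|106: 8^{53}≡106, 8^{2}≡64, none ≡ 1. So 8 has order 106 and is a primitive root mod 107.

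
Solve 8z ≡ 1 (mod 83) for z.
Since 83 is prime, by Fermat 8^(-1) ≡ 8^{81} ≡ 52 (mod 83). Verify: 8 × 52 = 416 ≡ 1 (mod 83)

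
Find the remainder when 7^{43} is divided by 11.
By Fermat: 7^{10} ≡ 1 mod 11. 43 = 4×10 + 3. So 7^{43} ≡ 7^{3} ≡ 2 mod 11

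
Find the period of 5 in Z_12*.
Powers of 5 mod 12: 5^1≡5, 5^2≡1. So the order of 5 is 2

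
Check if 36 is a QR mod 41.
By Euler's criterion: 36^{20} ≡ 1 (mod 41). Since this equals 1, 36 is a QR.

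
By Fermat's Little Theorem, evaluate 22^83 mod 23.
By Fermat: 22^{22} ≡ 1 (mod 23). 83 = 3×22 + 17. So 22^{83} ≡ 22^{17} ≡ 22 (mod 23)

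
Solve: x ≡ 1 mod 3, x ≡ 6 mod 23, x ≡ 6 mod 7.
M = 3 × 23 × 7 = 483. M₁ = 161, y₁ ≡ 2 mod 3. M₂ = 21, y₂ ≡ 11 mod 23. M₃ = 69, y₃ ≡ 6 mod 7. x = 1×161×2 + 6×21×11 + 6×69×6 ≡ 328 mod 483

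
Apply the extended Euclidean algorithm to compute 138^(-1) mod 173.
Extended GCD: 138(84) + 173(-67) = 1. So 138^(-1) ≡ 84 (mod 173). Verify: 138 × 84 = 11592 ≡ 1 (mod 173)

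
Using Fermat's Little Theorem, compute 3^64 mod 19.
By Fermat: 3^{18} ≡ 1 (mod 19). 64 = 3×18 + 10. So 3^{64} ≡ 3^{10} ≡ 16 (mod 19)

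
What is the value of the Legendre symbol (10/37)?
(10/37) = 10^{18} mod 37 = 1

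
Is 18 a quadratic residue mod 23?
By Euler's criterion: 18^{11} ≡ 1 (mod 23). Since this equals 1, 18 is a QR.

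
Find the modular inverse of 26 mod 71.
Since 71 is prime, by Fermat 26^(-1) ≡ 26^{69} ≡ 41 (mod 71). Verify: 26 × 41 = 1066 ≡ 1 (mod 71)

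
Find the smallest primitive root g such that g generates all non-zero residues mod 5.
g = 2. Powers: [2, 4, 3, 1] generates all 4 non-zero residues.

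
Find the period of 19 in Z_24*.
Powers of 19 mod 24: 19^1≡19, 19^2≡1. ord_24(19) = 2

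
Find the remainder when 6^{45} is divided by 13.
By Fermat: 6^{12} ≡ 1 mod 13. 45 = 3×12 + 9. So 6^{45} ≡ 6^{9} ≡ 5 mod 13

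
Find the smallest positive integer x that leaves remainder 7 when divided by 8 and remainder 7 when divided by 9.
M = 8 × 9 = 72. M₁ = 9, y₁ ≡ 1 mod 8. M₂ = 8, y₂ ≡ 8 mod 9. x = 7×9×1 + 7×8×8 ≡ 7 mod 72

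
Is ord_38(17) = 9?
Powers of 17 mod 38: 17^1≡17, 17^2≡23, 17^3≡11, 17^4≡35, 17^5≡25, 17^6≡7, 17^7≡5, 17^8≡9, 17^9≡1. First k with 17^k≡1 is k=9. Yes, ord_38(17) = 9.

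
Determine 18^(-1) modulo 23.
Since 23 is prime, by Fermat 18^(-1) ≡ 18^{21} ≡ 9 mod 23. Verify: 18 × 9 = 162 ≡ 1 mod 23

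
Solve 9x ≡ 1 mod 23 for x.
Since 23 is prime, by Fermat 9^(-1) ≡ 9^{21} ≡ 18 mod 23. Verify: 9 × 18 = 162 ≡ 1 mod 23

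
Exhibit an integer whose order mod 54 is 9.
7 has order 9 mod 54 since 7^{9} ≡ 1 mod 54 and no smaller power works.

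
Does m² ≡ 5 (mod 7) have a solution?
By Euler's criterion: 5^{3} ≡ 6 (mod 7). Since this equals -1 (≡ 6), 5 is not a QR.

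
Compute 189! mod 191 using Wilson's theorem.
(190)! = (189)! × (190) ≡ -1 mod 191. So (189)! ≡ -1 × (190)^(-1) ≡ (-1)×(-1) = 1 mod 191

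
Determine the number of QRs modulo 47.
For prime 47, there are (p-1)/2 = (47-1)/2 = 23 quadratic residues (excluding 0).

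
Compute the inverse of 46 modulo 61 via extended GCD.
Extended GCD: 46(4) + 61(-3) = 1. So 46^(-1) ≡ 4 (mod 61). Verify: 46 × 4 = 184 ≡ 1 (mod 61)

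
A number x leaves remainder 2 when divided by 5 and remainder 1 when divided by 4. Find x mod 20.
M = 5 × 4 = 20. M₁ = 4, y₁ ≡ 4 mod 5. M₂ = 5, y₂ ≡ 1 mod 4. x = 2×4×4 + 1×5×1 ≡ 17 mod 20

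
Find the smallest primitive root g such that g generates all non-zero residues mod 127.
g = 3. For each prime q|126: 3^{63}≡126, 3^{42}≡107, 3^{18}≡4, none ≡ 1, so ord_127(3) = 126 and 3 is a primitive root.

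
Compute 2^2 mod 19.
2^{2} = 4 ≡ 4 mod 19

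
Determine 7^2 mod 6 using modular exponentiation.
7^{2} = 49 ≡ 1 (mod 6)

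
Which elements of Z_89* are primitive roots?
There are φ(88) = 40 primitive roots mod 89: {3, 6, 7, 13, 14, 15, 19, 23, 24, 26, 27, 28, 29, 30, 31, 33, 35, 38, 41, 43, 46, 48, 51, 54, 56, 58, 59, 60, 61, 62, 63, 65, 66, 70, 74, 75, 76, 82, 83, 86}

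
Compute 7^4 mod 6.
7^{4} = 2401 ≡ 1 mod 6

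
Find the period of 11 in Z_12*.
Powers of 11 mod 12: 11^1≡11, 11^2≡1. ord_12(11) = 2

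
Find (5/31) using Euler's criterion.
(5/31) = 5^{15} mod 31 = 1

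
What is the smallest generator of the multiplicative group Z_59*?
g = 2. For each prime q|58: 2^{29}≡58, 2^{2}≡4, none ≡ 1, so ord_59(2) = 58 and 2 is a primitive root.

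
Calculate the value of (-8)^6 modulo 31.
By repeated squaring (mod 31): (-8)^{1}≡23, (-8)^{2}≡2, (-8)^{4}≡4. Then (-8)^{6} = (-8)^{4+2} ≡ 4 × 2 ≡ 8 (mod 31)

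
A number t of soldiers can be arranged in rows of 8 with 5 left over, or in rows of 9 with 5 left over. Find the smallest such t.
M = 8 × 9 = 72. M₁ = 9, y₁ ≡ 1 (mod 8). M₂ = 8, y₂ ≡ 8 (mod 9). t = 5×9×1 + 5×8×8 ≡ 5 (mod 72)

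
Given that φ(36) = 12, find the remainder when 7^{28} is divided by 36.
By Euler: 7^{12} ≡ 1 (mod 36) since gcd(7, 36) = 1. 28 = 2×12 + 4. So 7^{28} ≡ 7^{4} ≡ 25 (mod 36)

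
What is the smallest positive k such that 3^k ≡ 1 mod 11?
Powers of 3 mod 11: 3^1≡3, 3^2≡9, 3^3≡5, 3^4≡4, 3^5≡1. So the order of 3 is 5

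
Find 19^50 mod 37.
Using Fermat: 19^{36} ≡ 1 mod 37. 50 ≡ 14 mod 36. So 19^{50} ≡ 19^{14} ≡ 21 mod 37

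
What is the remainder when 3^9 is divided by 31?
By repeated squaring mod 31: 3^{1}≡3, 3^{2}≡9, 3^{4}≡19, 3^{8}≡20. Then 3^{9} = 3^{8+1} ≡ 20 × 3 ≡ 29 mod 31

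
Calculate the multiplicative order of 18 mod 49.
Powers of 18 mod 49: 18^1≡18, 18^2≡30, 18^3≡1. Order = 3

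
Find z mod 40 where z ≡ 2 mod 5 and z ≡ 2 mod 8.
M = 5 × 8 = 40. M₁ = 8, y₁ ≡ 2 mod 5. M₂ = 5, y₂ ≡ 5 mod 8. z = 2×8×2 + 2×5×5 ≡ 2 mod 40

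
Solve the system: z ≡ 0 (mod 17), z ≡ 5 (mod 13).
M = 17 × 13 = 221. M₁ = 13, y₁ ≡ 4 (mod 17). M₂ = 17, y₂ ≡ 10 (mod 13). z = 0×13×4 + 5×17×10 ≡ 187 (mod 221)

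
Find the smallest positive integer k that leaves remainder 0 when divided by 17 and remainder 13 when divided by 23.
M = 17 × 23 = 391. M₁ = 23, y₁ ≡ 3 (mod 17). M₂ = 17, y₂ ≡ 19 (mod 23). k = 0×23×3 + 13×17×19 ≡ 289 (mod 391)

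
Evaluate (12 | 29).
(12/29) = 12^{14} mod 29 = -1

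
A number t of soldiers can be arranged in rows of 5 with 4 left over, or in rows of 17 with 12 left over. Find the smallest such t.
M = 5 × 17 = 85. M₁ = 17, y₁ ≡ 3 (mod 5). M₂ = 5, y₂ ≡ 7 (mod 17). t = 4×17×3 + 12×5×7 ≡ 29 (mod 85)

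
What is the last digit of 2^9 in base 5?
Using Fermat: 2^{4} ≡ 1 (mod 5). 9 ≡ 1 (mod 4). So 2^{9} ≡ 2^{1} ≡ 2 (mod 5)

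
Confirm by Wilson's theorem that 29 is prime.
(28)! mod 29 = 28. Since this equals -1 mod 29, Wilson confirms 29 is prime.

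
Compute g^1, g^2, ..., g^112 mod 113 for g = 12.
12^1, 12^2, ..., 12^{112} mod 113: [12, 31, 33, 57, 6, 72, 73, 85, 3, 36, 93, 99, 58, 18, 103, 106, 29, 9, 108, 53, 71, 61, 54, 83, 92, 87, 27, 98, 46, 100, 70, 49, 23, 50, 35, 81, 68, 25, 74, 97, 34, 69, 37, 105, 17, 91, 75, 109, 65, 102, 94, 111, 89, 51, 47, 112, 101, 82, 80, 56, 107, 41, 40, 28, 110, 77, 20, 14, 55, 95, 10, 7, 84, 104, 5, 60, 42, 52, 59, 30, 21, 26, 86, 15, 67, 13, 43, 64, 90, 63, 78, 32, 45, 88, 39, 16, 79, 44, 76, 8, 96, 22, 38, 4, 48, 11, 19, 2, 24, 62, 66, 1]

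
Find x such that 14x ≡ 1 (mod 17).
Since 17 is prime, by Fermat 14^(-1) ≡ 14^{15} ≡ 11 (mod 17). Verify: 14 × 11 = 154 ≡ 1 (mod 17)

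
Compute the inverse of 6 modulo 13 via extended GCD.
Extended GCD: 6(-2) + 13(1) = 1. So 6^(-1) ≡ -2 ≡ 11 mod 13. Verify: 6 × 11 = 66 ≡ 1 mod 13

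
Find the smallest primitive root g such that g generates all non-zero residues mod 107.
g = 2. Powers: [2, 4, 8, 16, 32, 64, 21, 42, ...] generates all 106 non-zero residues.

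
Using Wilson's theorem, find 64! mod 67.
(66)! = (64)! × (65) × (66) ≡ -1 mod 67. So (64)! ≡ -1 × [(66)(65)]^(-1) ≡ 33 mod 67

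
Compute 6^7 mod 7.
Using Fermat: 6^{6} ≡ 1 (mod 7). 7 ≡ 1 (mod 6). So 6^{7} ≡ 6^{1} ≡ 6 (mod 7)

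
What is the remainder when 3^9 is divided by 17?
By repeated squaring (mod 17): 3^{1}≡3, 3^{2}≡9, 3^{4}≡13, 3^{8}≡16. Then 3^{9} = 3^{8+1} ≡ 16 × 3 ≡ 14 (mod 17)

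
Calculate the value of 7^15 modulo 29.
By repeated squaring mod 29: 7^{1}≡7, 7^{2}≡20, 7^{4}≡23, 7^{8}≡7. Then 7^{15} = 7^{8+4+2+1} ≡ 7 × 23 × 20 × 7 ≡ 7 mod 29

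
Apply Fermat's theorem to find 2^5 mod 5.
By Fermat: 2^{4} ≡ 1 mod 5. So 2^{5} = 2^{4} · 2^{1} ≡ 2^{1} ≡ 2 mod 5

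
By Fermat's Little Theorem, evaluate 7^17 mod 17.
By Fermat: 7^{16} ≡ 1 (mod 17). So 7^{17} = 7^{16} · 7^{1} ≡ 7^{1} ≡ 7 (mod 17)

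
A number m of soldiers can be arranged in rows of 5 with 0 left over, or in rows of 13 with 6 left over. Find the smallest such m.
M = 5 × 13 = 65. M₁ = 13, y₁ ≡ 2 (mod 5). M₂ = 5, y₂ ≡ 8 (mod 13). m = 0×13×2 + 6×5×8 ≡ 45 (mod 65)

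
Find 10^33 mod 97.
By repeated squaring mod 97: 10^{1}≡10, 10^{2}≡3, 10^{4}≡9, 10^{8}≡81, 10^{16}≡62, 10^{32}≡61. Then 10^{33} = 10^{32+1} ≡ 61 × 10 ≡ 28 mod 97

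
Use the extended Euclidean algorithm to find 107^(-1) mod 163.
Extended GCD: 107(32) + 163(-21) = 1. So 107^(-1) ≡ 32 (mod 163). Verify: 107 × 32 = 3424 ≡ 1 (mod 163)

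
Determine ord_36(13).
Powers of 13 mod 36: 13^1≡13, 13^2≡25, 13^3≡1. So the order of 13 is 3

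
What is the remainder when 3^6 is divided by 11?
By repeated squaring mod 11: 3^{1}≡3, 3^{2}≡9, 3^{4}≡4. Then 3^{6} = 3^{4+2} ≡ 4 × 9 ≡ 3 mod 11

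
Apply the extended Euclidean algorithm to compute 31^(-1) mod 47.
Extended GCD: 31(-3) + 47(2) = 1. So 31^(-1) ≡ -3 ≡ 44 (mod 47). Verify: 31 × 44 = 1364 ≡ 1 (mod 47)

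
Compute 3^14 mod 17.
By repeated squaring mod 17: 3^{1}≡3, 3^{2}≡9, 3^{4}≡13, 3^{8}≡16. Then 3^{14} = 3^{8+4+2} ≡ 16 × 13 × 9 ≡ 2 mod 17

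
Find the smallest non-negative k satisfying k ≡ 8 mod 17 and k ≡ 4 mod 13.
M = 17 × 13 = 221. M₁ = 13, y₁ ≡ 4 mod 17. M₂ = 17, y₂ ≡ 10 mod 13. k = 8×13×4 + 4×17×10 ≡ 212 mod 221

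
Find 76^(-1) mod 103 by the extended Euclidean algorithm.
Extended GCD: 76(-42) + 103(31) = 1. So 76^(-1) ≡ -42 ≡ 61 mod 103. Verify: 76 × 61 = 4636 ≡ 1 mod 103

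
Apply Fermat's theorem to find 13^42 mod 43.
By Fermat's Little Theorem, 13^{42} ≡ 1 mod 43 since 43 is prime and gcd(13, 43) = 1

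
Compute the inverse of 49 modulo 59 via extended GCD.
Extended GCD: 49(-6) + 59(5) = 1. So 49^(-1) ≡ -6 ≡ 53 mod 59. Verify: 49 × 53 = 2597 ≡ 1 mod 59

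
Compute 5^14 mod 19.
By repeated squaring mod 19: 5^{1}≡5, 5^{2}≡6, 5^{4}≡17, 5^{8}≡4. Then 5^{14} = 5^{8+4+2} ≡ 4 × 17 × 6 ≡ 9 mod 19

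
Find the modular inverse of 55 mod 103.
Since 103 is prime, by Fermat 55^(-1) ≡ 55^{101} ≡ 15 mod 103. Verify: 55 × 15 = 825 ≡ 1 mod 103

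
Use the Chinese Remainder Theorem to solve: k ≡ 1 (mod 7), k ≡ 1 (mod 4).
M = 7 × 4 = 28. M₁ = 4, y₁ ≡ 2 (mod 7). M₂ = 7, y₂ ≡ 3 (mod 4). k = 1×4×2 + 1×7×3 ≡ 1 (mod 28)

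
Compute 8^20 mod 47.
By repeated squaring (mod 47): 8^{1}≡8, 8^{2}≡17, 8^{4}≡7, 8^{8}≡2, 8^{16}≡4. Then 8^{20} = 8^{16+4} ≡ 4 × 7 ≡ 28 (mod 47)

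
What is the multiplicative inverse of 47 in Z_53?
Since 53 is prime, by Fermat 47^(-1) ≡ 47^{51} ≡ 44 (mod 53). Verify: 47 × 44 = 2068 ≡ 1 (mod 53)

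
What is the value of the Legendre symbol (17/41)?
(17/41) = 17^{20} mod 41 = -1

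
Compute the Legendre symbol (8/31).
(8/31) = 8^{15} mod 31 = 1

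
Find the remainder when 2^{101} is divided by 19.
By Fermat: 2^{18} ≡ 1 mod 19. 101 = 5×18 + 11. So 2^{101} ≡ 2^{11} ≡ 15 mod 19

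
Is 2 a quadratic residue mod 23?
By Euler's criterion: 2^{11} ≡ 1 mod 23. Since this equals 1, 2 is a QR.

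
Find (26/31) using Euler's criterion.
(26/31) = 26^{15} mod 31 = -1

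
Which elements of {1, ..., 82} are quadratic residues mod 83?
QRs mod 83: {1, 3, 4, 7, 9, 10, 11, 12, 16, 17, 21, 23, 25, 26, 27, 28, 29, 30, 31, 33, 36, 37, 38, 40, 41, 44, 48, 49, 51, 59, 61, 63, 64, 65, 68, 69, 70, 75, 77, 78, 81}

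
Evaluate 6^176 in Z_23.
Using Fermat: 6^{22} ≡ 1 (mod 23). 176 ≡ 0 (mod 22). So 6^{176} ≡ 6^{0} ≡ 1 (mod 23)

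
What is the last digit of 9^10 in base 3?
By repeated squaring mod 3: 9^{1}≡0, 9^{2}≡0, 9^{4}≡0, 9^{8}≡0. Then 9^{10} = 9^{8+2} ≡ 0 × 0 ≡ 0 mod 3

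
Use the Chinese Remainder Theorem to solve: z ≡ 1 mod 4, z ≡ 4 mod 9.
M = 4 × 9 = 36. M₁ = 9, y₁ ≡ 1 mod 4. M₂ = 4, y₂ ≡ 7 mod 9. z = 1×9×1 + 4×4×7 ≡ 13 mod 36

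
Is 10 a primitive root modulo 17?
ord_17(10) divides 16. For each prime q|16: 10^{8}≡16, none ≡ 1. So 10 has order 16 and is a primitive root mod 17.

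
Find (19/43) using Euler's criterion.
(19/43) = 19^{21} mod 43 = -1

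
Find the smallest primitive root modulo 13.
g = 2. For each prime q|12: 2^{6}≡12, 2^{4}≡3, none ≡ 1, so ord_13(2) = 12 and 2 is a primitive root.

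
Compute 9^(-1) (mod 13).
Since 13 is prime, by Fermat 9^(-1) ≡ 9^{11} ≡ 3 (mod 13). Verify: 9 × 3 = 27 ≡ 1 (mod 13)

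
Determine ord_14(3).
Powers of 3 mod 14: 3^1≡3, 3^2≡9, 3^3≡13, 3^4≡11, 3^5≡5, 3^6≡1. Order = 6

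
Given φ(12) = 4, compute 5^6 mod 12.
By Euler: 5^{4} ≡ 1 mod 12 since gcd(5, 12) = 1. 6 = 1×4 + 2. So 5^{6} ≡ 5^{2} ≡ 1 mod 12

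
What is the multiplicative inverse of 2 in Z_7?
Since 7 is prime, by Fermat 2^(-1) ≡ 2^{5} ≡ 4 (mod 7). Verify: 2 × 4 = 8 ≡ 1 (mod 7)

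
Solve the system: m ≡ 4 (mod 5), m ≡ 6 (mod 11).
M = 5 × 11 = 55. M₁ = 11, y₁ ≡ 1 (mod 5). M₂ = 5, y₂ ≡ 9 (mod 11). m = 4×11×1 + 6×5×9 ≡ 39 (mod 55)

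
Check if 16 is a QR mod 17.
By Euler's criterion: 16^{8} ≡ 1 (mod 17). Since this equals 1, 16 is a QR.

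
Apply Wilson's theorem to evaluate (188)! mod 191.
(190)! = (188)! × (189) × (190) ≡ -1 mod 191. So (188)! ≡ -1 × [(190)(189)]^(-1) ≡ 95 mod 191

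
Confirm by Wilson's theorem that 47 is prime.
(46)! mod 47 = 46. Since this equals -1 (mod 47), Wilson confirms 47 is prime.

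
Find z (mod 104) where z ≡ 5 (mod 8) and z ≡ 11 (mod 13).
M = 8 × 13 = 104. M₁ = 13, y₁ ≡ 5 (mod 8). M₂ = 8, y₂ ≡ 5 (mod 13). z = 5×13×5 + 11×8×5 ≡ 37 (mod 104)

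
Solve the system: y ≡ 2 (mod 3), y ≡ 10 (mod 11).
M = 3 × 11 = 33. M₁ = 11, y₁ ≡ 2 (mod 3). M₂ = 3, y₂ ≡ 4 (mod 11). y = 2×11×2 + 10×3×4 ≡ 32 (mod 33)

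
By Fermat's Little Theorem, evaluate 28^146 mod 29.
By Fermat: 28^{28} ≡ 1 (mod 29). 146 = 5×28 + 6. So 28^{146} ≡ 28^{6} ≡ 1 (mod 29)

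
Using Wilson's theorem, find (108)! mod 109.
By Wilson's theorem, (108)! ≡ -1 ≡ 108 mod 109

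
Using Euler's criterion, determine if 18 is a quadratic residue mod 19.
By Euler's criterion: 18^{9} ≡ 18 (mod 19). Since this equals -1 (≡ 18), 18 is not a QR.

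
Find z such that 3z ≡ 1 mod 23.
Since 23 is prime, by Fermat 3^(-1) ≡ 3^{21} ≡ 8 mod 23. Verify: 3 × 8 = 24 ≡ 1 mod 23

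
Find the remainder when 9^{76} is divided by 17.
By Fermat: 9^{16} ≡ 1 mod 17. 76 = 4×16 + 12. So 9^{76} ≡ 9^{12} ≡ 16 mod 17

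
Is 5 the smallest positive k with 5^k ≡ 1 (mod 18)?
Powers of 5 mod 18: 5^1≡5, 5^2≡7, 5^3≡17, 5^4≡13, 5^5≡11, 5^6≡1. 5^5≡11≢1, so ord ≠ 5. No, the actual order is 6.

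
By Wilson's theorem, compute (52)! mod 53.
By Wilson's theorem, (52)! ≡ -1 ≡ 52 mod 53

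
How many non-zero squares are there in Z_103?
Exactly half the non-zero residues mod a prime are QRs: (103-1)/2 = 51.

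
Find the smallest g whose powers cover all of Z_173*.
g = 2. For each prime q|172: 2^{86}≡172, 2^{4}≡16, none ≡ 1, so ord_173(2) = 172 and 2 is a primitive root.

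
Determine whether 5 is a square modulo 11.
By Euler's criterion: 5^{5} ≡ 1 mod 11. Since this equals 1, 5 is a QR.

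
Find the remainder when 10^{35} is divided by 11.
By Fermat: 10^{10} ≡ 1 (mod 11). 35 = 3×10 + 5. So 10^{35} ≡ 10^{5} ≡ 10 (mod 11)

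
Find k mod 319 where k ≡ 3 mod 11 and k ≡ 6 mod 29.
M = 11 × 29 = 319. M₁ = 29, y₁ ≡ 8 mod 11. M₂ = 11, y₂ ≡ 8 mod 29. k = 3×29×8 + 6×11×8 ≡ 267 mod 319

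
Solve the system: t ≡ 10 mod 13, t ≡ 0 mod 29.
M = 13 × 29 = 377. M₁ = 29, y₁ ≡ 9 mod 13. M₂ = 13, y₂ ≡ 9 mod 29. t = 10×29×9 + 0×13×9 ≡ 348 mod 377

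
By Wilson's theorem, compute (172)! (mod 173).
By Wilson's theorem, (172)! ≡ -1 ≡ 172 (mod 173)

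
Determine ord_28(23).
Powers of 23 mod 28: 23^1≡23, 23^2≡25, 23^3≡15, 23^4≡9, 23^5≡11, 23^6≡1. So the order of 23 is 6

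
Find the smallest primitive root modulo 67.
g = 2. For each prime q|66: 2^{33}≡66, 2^{22}≡37, 2^{6}≡64, none ≡ 1, so ord_67(2) = 66 and 2 is a primitive root.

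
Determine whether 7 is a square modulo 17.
By Euler's criterion: 7^{8} ≡ 16 (mod 17). Since this equals -1 (≡ 16), 7 is not a QR.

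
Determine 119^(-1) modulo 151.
Since 151 is prime, by Fermat 119^(-1) ≡ 119^{149} ≡ 33 (mod 151). Verify: 119 × 33 = 3927 ≡ 1 (mod 151)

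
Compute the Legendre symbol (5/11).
(5/11) = 5^{5} mod 11 = 1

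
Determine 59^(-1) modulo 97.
Since 97 is prime, by Fermat 59^(-1) ≡ 59^{95} ≡ 74 mod 97. Verify: 59 × 74 = 4366 ≡ 1 mod 97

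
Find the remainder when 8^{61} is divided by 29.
By Fermat: 8^{28} ≡ 1 mod 29. 61 = 2×28 + 5. So 8^{61} ≡ 8^{5} ≡ 27 mod 29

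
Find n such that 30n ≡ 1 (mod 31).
Since 31 is prime, by Fermat 30^(-1) ≡ 30^{29} ≡ 30 (mod 31). Verify: 30 × 30 = 900 ≡ 1 (mod 31)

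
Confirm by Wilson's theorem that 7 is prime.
(6)! mod 7 = 6. Since this equals -1 mod 7, Wilson confirms 7 is prime.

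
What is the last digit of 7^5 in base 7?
By repeated squaring (mod 7): 7^{1}≡0, 7^{2}≡0, 7^{4}≡0. Then 7^{5} = 7^{4+1} ≡ 0 × 0 ≡ 0 (mod 7)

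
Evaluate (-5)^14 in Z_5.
By repeated squaring (mod 5): (-5)^{1}≡0, (-5)^{2}≡0, (-5)^{4}≡0, (-5)^{8}≡0. Then (-5)^{14} = (-5)^{8+4+2} ≡ 0 × 0 × 0 ≡ 0 (mod 5)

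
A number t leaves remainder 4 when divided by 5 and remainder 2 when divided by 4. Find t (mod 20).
M = 5 × 4 = 20. M₁ = 4, y₁ ≡ 4 (mod 5). M₂ = 5, y₂ ≡ 1 (mod 4). t = 4×4×4 + 2×5×1 ≡ 14 (mod 20)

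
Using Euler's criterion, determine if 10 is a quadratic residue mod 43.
By Euler's criterion: 10^{21} ≡ 1 mod 43. Since this equals 1, 10 is a QR.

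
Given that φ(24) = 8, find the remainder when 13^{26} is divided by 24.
By Euler: 13^{8} ≡ 1 (mod 24) since gcd(13, 24) = 1. 26 = 3×8 + 2. So 13^{26} ≡ 13^{2} ≡ 1 (mod 24)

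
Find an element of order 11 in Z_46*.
3 has order 11 mod 46 since 3^{11} ≡ 1 mod 46 and no smaller power works.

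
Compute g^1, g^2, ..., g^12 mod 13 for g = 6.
6^1, 6^2, ..., 6^{12} mod 13: [6, 10, 8, 9, 2, 12, 7, 3, 5, 4, 11, 1]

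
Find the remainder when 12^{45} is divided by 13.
By Fermat: 12^{12} ≡ 1 (mod 13). 45 = 3×12 + 9. So 12^{45} ≡ 12^{9} ≡ 12 (mod 13)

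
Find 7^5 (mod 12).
By repeated squaring (mod 12): 7^{1}≡7, 7^{2}≡1, 7^{4}≡1. Then 7^{5} = 7^{4+1} ≡ 1 × 7 ≡ 7 (mod 12)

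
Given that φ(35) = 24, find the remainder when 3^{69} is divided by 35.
By Euler: 3^{24} ≡ 1 (mod 35) since gcd(3, 35) = 1. 69 = 2×24 + 21. So 3^{69} ≡ 3^{21} ≡ 13 (mod 35)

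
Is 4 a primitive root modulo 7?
4^{3} ≡ 1 (mod 7) and 3 < 6, so ord_7(4) = 3 ≠ 6 and 4 is not a primitive root.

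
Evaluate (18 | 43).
(18/43) = 18^{21} mod 43 = -1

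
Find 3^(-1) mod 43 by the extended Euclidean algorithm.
Extended GCD: 3(-14) + 43(1) = 1. So 3^(-1) ≡ -14 ≡ 29 mod 43. Verify: 3 × 29 = 87 ≡ 1 mod 43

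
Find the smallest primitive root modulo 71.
g = 7. For each prime q|70: 7^{35}≡70, 7^{14}≡54, 7^{10}≡45, none ≡ 1, so ord_71(7) = 70 and 7 is a primitive root.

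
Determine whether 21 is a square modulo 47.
By Euler's criterion: 21^{23} ≡ 1 mod 47. Since this equals 1, 21 is a QR.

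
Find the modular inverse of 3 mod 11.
Since 11 is prime, by Fermat 3^(-1) ≡ 3^{9} ≡ 4 mod 11. Verify: 3 × 4 = 12 ≡ 1 mod 11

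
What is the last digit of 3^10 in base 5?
Using Fermat: 3^{4} ≡ 1 mod 5. 10 ≡ 2 mod 4. So 3^{10} ≡ 3^{2} ≡ 4 mod 5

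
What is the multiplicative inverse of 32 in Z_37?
Since 37 is prime, by Fermat 32^(-1) ≡ 32^{35} ≡ 22 (mod 37). Verify: 32 × 22 = 704 ≡ 1 (mod 37)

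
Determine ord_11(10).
Powers of 10 mod 11: 10^1≡10, 10^2≡1. Order = 2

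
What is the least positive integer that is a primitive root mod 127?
g = 3. For each prime q|126: 3^{63}≡126, 3^{42}≡107, 3^{18}≡4, none ≡ 1, so ord_127(3) = 126 and 3 is a primitive root.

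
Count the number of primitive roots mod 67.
Number of primitive roots mod 67 = φ(p-1) = φ(66) = 20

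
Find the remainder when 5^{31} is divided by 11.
By Fermat: 5^{10} ≡ 1 (mod 11). 31 = 3×10 + 1. So 5^{31} ≡ 5^{1} ≡ 5 (mod 11)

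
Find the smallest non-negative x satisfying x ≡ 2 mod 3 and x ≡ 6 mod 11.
M = 3 × 11 = 33. M₁ = 11, y₁ ≡ 2 mod 3. M₂ = 3, y₂ ≡ 4 mod 11. x = 2×11×2 + 6×3×4 ≡ 17 mod 33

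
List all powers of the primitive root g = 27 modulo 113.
27^1, 27^2, ..., 27^{112} mod 113: [27, 51, 21, 2, 54, 102, 42, 4, 108, 91, 84, 8, 103, 69, 55, 16, 93, 25, 110, 32, 73, 50, 107, 64, 33, 100, 101, 15, 66, 87, 89, 30, 19, 61, 65, 60, 38, 9, 17, 7, 76, 18, 34, 14, 39, 36, 68, 28, 78, 72, 23, 56, 43, 31, 46, 112, 86, 62, 92, 111, 59, 11, 71, 109, 5, 22, 29, 105, 10, 44, 58, 97, 20, 88, 3, 81, 40, 63, 6, 49, 80, 13, 12, 98, 47, 26, 24, 83, 94, 52, 48, 53, 75, 104, 96, 106, 37, 95, 79, 99, 74, 77, 45, 85, 35, 41, 90, 57, 70, 82, 67, 1]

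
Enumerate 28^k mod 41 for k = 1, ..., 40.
28^1, 28^2, ..., 28^{40} mod 41: [28, 5, 17, 25, 3, 2, 15, 10, 34, 9, 6, 4, 30, 20, 27, 18, 12, 8, 19, 40, 13, 36, 24, 16, 38, 39, 26, 31, 7, 32, 35, 37, 11, 21, 14, 23, 29, 33, 22, 1]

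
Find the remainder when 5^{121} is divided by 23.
By Fermat: 5^{22} ≡ 1 mod 23. 121 = 5×22 + 11. So 5^{121} ≡ 5^{11} ≡ 22 mod 23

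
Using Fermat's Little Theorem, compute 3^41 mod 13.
By Fermat: 3^{12} ≡ 1 mod 13. 41 = 3×12 + 5. So 3^{41} ≡ 3^{5} ≡ 9 mod 13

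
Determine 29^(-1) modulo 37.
Since 37 is prime, by Fermat 29^(-1) ≡ 29^{35} ≡ 23 (mod 37). Verify: 29 × 23 = 667 ≡ 1 (mod 37)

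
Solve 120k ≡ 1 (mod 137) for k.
Since 137 is prime, by Fermat 120^(-1) ≡ 120^{135} ≡ 8 (mod 137). Verify: 120 × 8 = 960 ≡ 1 (mod 137)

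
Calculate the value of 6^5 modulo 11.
By repeated squaring (mod 11): 6^{1}≡6, 6^{2}≡3, 6^{4}≡9. Then 6^{5} = 6^{4+1} ≡ 9 × 6 ≡ 10 (mod 11)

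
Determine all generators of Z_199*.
There are φ(198) = 60 primitive roots mod 199: {3, 6, 15, 22, 30, 34, 38, 39, 41, 44, 48, 54, 68, 69, 71, 73, 75, 77, 84, 87, 95, 97, 99, 105, 108, 110, 113, 118, 119, 120, 127, 129, 133, 134, 142, 143, 146, 148, 149, 150, 152, 153, 154, 163, 164, 166, 167, 168, 170, 173, 176, 179, 183, 185, 186, 189, 190, 192, 195, 197}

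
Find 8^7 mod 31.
By repeated squaring mod 31: 8^{1}≡8, 8^{2}≡2, 8^{4}≡4. Then 8^{7} = 8^{4+2+1} ≡ 4 × 2 × 8 ≡ 2 mod 31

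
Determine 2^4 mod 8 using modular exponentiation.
2^{4} = 16 ≡ 0 (mod 8)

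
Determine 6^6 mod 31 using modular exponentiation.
By repeated squaring mod 31: 6^{1}≡6, 6^{2}≡5, 6^{4}≡25. Then 6^{6} = 6^{4+2} ≡ 25 × 5 ≡ 1 mod 31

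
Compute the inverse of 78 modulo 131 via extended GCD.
Extended GCD: 78(42) + 131(-25) = 1. So 78^(-1) ≡ 42 mod 131. Verify: 78 × 42 = 3276 ≡ 1 mod 131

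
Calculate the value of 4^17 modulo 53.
By repeated squaring (mod 53): 4^{1}≡4, 4^{2}≡16, 4^{4}≡44, 4^{8}≡28, 4^{16}≡42. Then 4^{17} = 4^{16+1} ≡ 42 × 4 ≡ 9 (mod 53)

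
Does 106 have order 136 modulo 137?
ord_137(106) divides 136. For each prime q|136: 106^{68}≡136, 106^{8}≡16, none ≡ 1. So 106 has order 136 and is a primitive root mod 137.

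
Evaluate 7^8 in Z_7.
By repeated squaring (mod 7): 7^{1}≡0, 7^{2}≡0, 7^{4}≡0, 7^{8}≡0. So 7^{8} ≡ 0 (mod 7)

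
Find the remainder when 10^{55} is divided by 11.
By Fermat: 10^{10} ≡ 1 mod 11. 55 = 5×10 + 5. So 10^{55} ≡ 10^{5} ≡ 10 mod 11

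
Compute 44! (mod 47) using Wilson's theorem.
(46)! = (44)! × (45) × (46) ≡ -1 (mod 47). So (44)! ≡ -1 × [(46)(45)]^(-1) ≡ 23 (mod 47)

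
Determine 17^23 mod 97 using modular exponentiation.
By repeated squaring (mod 97): 17^{1}≡17, 17^{2}≡95, 17^{4}≡4, 17^{8}≡16, 17^{16}≡62. Then 17^{23} = 17^{16+4+2+1} ≡ 62 × 4 × 95 × 17 ≡ 7 (mod 97)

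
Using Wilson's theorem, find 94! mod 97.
(96)! = (94)! × (95) × (96) ≡ -1 mod 97. So (94)! ≡ -1 × [(96)(95)]^(-1) ≡ 48 mod 97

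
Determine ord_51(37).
Powers of 37 mod 51: 37^1≡37, 37^2≡43, 37^3≡10, 37^4≡13, 37^5≡22, 37^6≡49, 37^7≡28, 37^8≡16, 37^9≡31, 37^10≡25, 37^11≡7, 37^12≡4, 37^13≡46, 37^14≡19, 37^15≡40, 37^16≡1. ord_51(37) = 16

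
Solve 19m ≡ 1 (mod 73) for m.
Since 73 is prime, by Fermat 19^(-1) ≡ 19^{71} ≡ 50 (mod 73). Verify: 19 × 50 = 950 ≡ 1 (mod 73)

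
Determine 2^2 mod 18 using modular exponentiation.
2^{2} = 4 ≡ 4 mod 18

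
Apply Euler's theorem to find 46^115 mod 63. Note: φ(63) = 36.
By Euler: 46^{36} ≡ 1 mod 63 since gcd(46, 63) = 1. 115 = 3×36 + 7. So 46^{115} ≡ 46^{7} ≡ 46 mod 63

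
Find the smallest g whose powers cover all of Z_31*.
g = 3. Powers: [3, 9, 27, 19, 26, 16, 17, 20, ...] generates all 30 non-zero residues.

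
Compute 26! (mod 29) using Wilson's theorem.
(28)! = (26)! × (27) × (28) ≡ -1 (mod 29). So (26)! ≡ -1 × [(28)(27)]^(-1) ≡ 14 (mod 29)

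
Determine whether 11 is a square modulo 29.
By Euler's criterion: 11^{14} ≡ 28 (mod 29). Since this equals -1 (≡ 28), 11 is not a QR.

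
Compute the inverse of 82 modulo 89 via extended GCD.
Extended GCD: 82(38) + 89(-35) = 1. So 82^(-1) ≡ 38 (mod 89). Verify: 82 × 38 = 3116 ≡ 1 (mod 89)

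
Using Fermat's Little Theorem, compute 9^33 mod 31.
By Fermat: 9^{30} ≡ 1 mod 31. So 9^{33} = 9^{30} · 9^{3} ≡ 9^{3} ≡ 16 mod 31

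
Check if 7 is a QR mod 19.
By Euler's criterion: 7^{9} ≡ 1 mod 19. Since this equals 1, 7 is a QR.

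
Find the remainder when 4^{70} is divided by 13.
By Fermat: 4^{12} ≡ 1 mod 13. 70 = 5×12 + 10. So 4^{70} ≡ 4^{10} ≡ 9 mod 13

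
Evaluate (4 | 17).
(4/17) = 4^{8} mod 17 = 1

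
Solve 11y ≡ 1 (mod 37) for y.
Since 37 is prime, by Fermat 11^(-1) ≡ 11^{35} ≡ 27 (mod 37). Verify: 11 × 27 = 297 ≡ 1 (mod 37)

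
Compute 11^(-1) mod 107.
Since 107 is prime, by Fermat 11^(-1) ≡ 11^{105} ≡ 39 mod 107. Verify: 11 × 39 = 429 ≡ 1 mod 107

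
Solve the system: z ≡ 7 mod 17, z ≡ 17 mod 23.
M = 17 × 23 = 391. M₁ = 23, y₁ ≡ 3 mod 17. M₂ = 17, y₂ ≡ 19 mod 23. z = 7×23×3 + 17×17×19 ≡ 109 mod 391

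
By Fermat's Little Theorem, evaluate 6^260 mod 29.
By Fermat: 6^{28} ≡ 1 mod 29. 260 ≡ 8 mod 28. So 6^{260} ≡ 6^{8} ≡ 23 mod 29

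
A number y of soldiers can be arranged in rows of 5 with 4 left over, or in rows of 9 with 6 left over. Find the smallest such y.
M = 5 × 9 = 45. M₁ = 9, y₁ ≡ 4 mod 5. M₂ = 5, y₂ ≡ 2 mod 9. y = 4×9×4 + 6×5×2 ≡ 24 mod 45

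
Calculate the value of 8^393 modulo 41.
Using Fermat: 8^{40} ≡ 1 (mod 41). 393 ≡ 33 (mod 40). So 8^{393} ≡ 8^{33} ≡ 21 (mod 41)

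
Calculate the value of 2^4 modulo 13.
2^{4} = 16 ≡ 3 mod 13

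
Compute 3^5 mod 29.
By repeated squaring mod 29: 3^{1}≡3, 3^{2}≡9, 3^{4}≡23. Then 3^{5} = 3^{4+1} ≡ 23 × 3 ≡ 11 mod 29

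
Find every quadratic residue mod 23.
Quadratic residues modulo 23: {1, 2, 3, 4, 6, 8, 9, 12, 13, 16, 18}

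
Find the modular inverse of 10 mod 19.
Since 19 is prime, by Fermat 10^(-1) ≡ 10^{17} ≡ 2 mod 19. Verify: 10 × 2 = 20 ≡ 1 mod 19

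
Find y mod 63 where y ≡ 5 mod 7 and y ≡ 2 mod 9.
M = 7 × 9 = 63. M₁ = 9, y₁ ≡ 4 mod 7. M₂ = 7, y₂ ≡ 4 mod 9. y = 5×9×4 + 2×7×4 ≡ 47 mod 63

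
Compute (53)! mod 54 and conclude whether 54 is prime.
(53)! mod 54 = 0. Since 0 ≢ -1 (mod 54), 54 is not prime.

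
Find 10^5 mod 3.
Using Fermat: 10^{2} ≡ 1 mod 3. 5 ≡ 1 mod 2. So 10^{5} ≡ 10^{1} ≡ 1 mod 3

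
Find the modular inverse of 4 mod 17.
Since 17 is prime, by Fermat 4^(-1) ≡ 4^{15} ≡ 13 mod 17. Verify: 4 × 13 = 52 ≡ 1 mod 17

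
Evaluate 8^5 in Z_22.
By repeated squaring mod 22: 8^{1}≡8, 8^{2}≡20, 8^{4}≡4. Then 8^{5} = 8^{4+1} ≡ 4 × 8 ≡ 10 mod 22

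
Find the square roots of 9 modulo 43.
The square roots of 9 mod 43 are 40 and 3. Verify: 40² = 1600 ≡ 9 mod 43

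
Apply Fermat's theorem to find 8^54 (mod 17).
By Fermat: 8^{16} ≡ 1 (mod 17). 54 = 3×16 + 6. So 8^{54} ≡ 8^{6} ≡ 4 (mod 17)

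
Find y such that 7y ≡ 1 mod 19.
Since 19 is prime, by Fermat 7^(-1) ≡ 7^{17} ≡ 11 mod 19. Verify: 7 × 11 = 77 ≡ 1 mod 19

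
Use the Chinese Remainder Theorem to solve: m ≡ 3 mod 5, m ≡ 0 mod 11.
M = 5 × 11 = 55. M₁ = 11, y₁ ≡ 1 mod 5. M₂ = 5, y₂ ≡ 9 mod 11. m = 3×11×1 + 0×5×9 ≡ 33 mod 55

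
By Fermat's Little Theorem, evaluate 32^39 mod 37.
By Fermat: 32^{36} ≡ 1 (mod 37). So 32^{39} = 32^{36} · 32^{3} ≡ 32^{3} ≡ 23 (mod 37)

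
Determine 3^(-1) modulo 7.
Since 7 is prime, by Fermat 3^(-1) ≡ 3^{5} ≡ 5 mod 7. Verify: 3 × 5 = 15 ≡ 1 mod 7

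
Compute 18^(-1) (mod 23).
Since 23 is prime, by Fermat 18^(-1) ≡ 18^{21} ≡ 9 (mod 23). Verify: 18 × 9 = 162 ≡ 1 (mod 23)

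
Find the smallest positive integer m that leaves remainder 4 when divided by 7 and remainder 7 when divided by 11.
M = 7 × 11 = 77. M₁ = 11, y₁ ≡ 2 (mod 7). M₂ = 7, y₂ ≡ 8 (mod 11). m = 4×11×2 + 7×7×8 ≡ 18 (mod 77)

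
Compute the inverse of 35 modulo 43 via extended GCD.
Extended GCD: 35(16) + 43(-13) = 1. So 35^(-1) ≡ 16 (mod 43). Verify: 35 × 16 = 560 ≡ 1 (mod 43)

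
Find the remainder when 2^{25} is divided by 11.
By Fermat: 2^{10} ≡ 1 mod 11. 25 = 2×10 + 5. So 2^{25} ≡ 2^{5} ≡ 10 mod 11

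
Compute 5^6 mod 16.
By repeated squaring mod 16: 5^{1}≡5, 5^{2}≡9, 5^{4}≡1. Then 5^{6} = 5^{4+2} ≡ 1 × 9 ≡ 9 mod 16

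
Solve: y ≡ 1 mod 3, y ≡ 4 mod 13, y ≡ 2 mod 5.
M = 3 × 13 × 5 = 195. M₁ = 65, y₁ ≡ 2 mod 3. M₂ = 15, y₂ ≡ 7 mod 13. M₃ = 39, y₃ ≡ 4 mod 5. y = 1×65×2 + 4×15×7 + 2×39×4 ≡ 82 mod 195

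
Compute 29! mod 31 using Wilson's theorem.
(30)! = (29)! × (30) ≡ -1 mod 31. So (29)! ≡ -1 × (30)^(-1) ≡ (-1)×(-1) = 1 mod 31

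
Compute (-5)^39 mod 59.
By repeated squaring (mod 59): (-5)^{1}≡54, (-5)^{2}≡25, (-5)^{4}≡35, (-5)^{8}≡45, (-5)^{16}≡19, (-5)^{32}≡7. Then (-5)^{39} = (-5)^{32+4+2+1} ≡ 7 × 35 × 25 × 54 ≡ 55 (mod 59)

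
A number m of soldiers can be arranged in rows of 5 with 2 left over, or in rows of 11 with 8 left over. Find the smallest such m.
M = 5 × 11 = 55. M₁ = 11, y₁ ≡ 1 mod 5. M₂ = 5, y₂ ≡ 9 mod 11. m = 2×11×1 + 8×5×9 ≡ 52 mod 55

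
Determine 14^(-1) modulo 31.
Since 31 is prime, by Fermat 14^(-1) ≡ 14^{29} ≡ 20 mod 31. Verify: 14 × 20 = 280 ≡ 1 mod 31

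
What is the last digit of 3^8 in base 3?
By repeated squaring mod 3: 3^{1}≡0, 3^{2}≡0, 3^{4}≡0, 3^{8}≡0. So 3^{8} ≡ 0 mod 3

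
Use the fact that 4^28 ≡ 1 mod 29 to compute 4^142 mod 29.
By Fermat: 4^{28} ≡ 1 mod 29. 142 = 5×28 + 2. So 4^{142} ≡ 4^{2} ≡ 16 mod 29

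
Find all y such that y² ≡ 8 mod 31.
The square roots of 8 mod 31 are 16 and 15. Verify: 16² = 256 ≡ 8 mod 31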